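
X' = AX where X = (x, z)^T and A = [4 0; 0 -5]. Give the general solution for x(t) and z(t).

Coefficient matrix A = [[4, 0], [0, -5]].
Characteristic polynomial det(A - λI) = λ^2 + λ - 20 = 0.
Eigenvalues λ = -5, 4.
For λ=-5: (A-λI) row 1 is [9, 0], so an eigenvector is (0, -1).
For λ=4: (A-λI) row 2 is [0, -9], so an eigenvector is (1, 0).
General solution: c_1e^(-5t)(0,-1) + c_2e^(4t)(1,0).

x(t) = c_2e^(4t), z(t) = -c_1e^(-5t)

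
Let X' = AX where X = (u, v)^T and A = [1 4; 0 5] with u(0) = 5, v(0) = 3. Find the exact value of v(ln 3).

A = [[1,4],[0,5]]; eigenvalues λ = 1, 5.
Eigenvectors: (-1,0) for λ=1, (1,1) for λ=5.
From the initial condition, c_1 = -2, c_2 = 3.
v(ln 3) = (-2)(3^1)(0) + (3)(3^5)(1) = 729.

729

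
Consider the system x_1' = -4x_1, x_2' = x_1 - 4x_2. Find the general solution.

x_1(t) = K_2e^(-4t), x_2(t) = K_1e^(-4t) + K_2te^(-4t) + 2K_2e^(-4t)

Coefficient matrix A = [[-4, 0], [1, -4]].
Characteristic polynomial det(A - λI) = λ^2 + 8λ + 16 = 0.
Single eigenvalue λ = -4 with algebraic multiplicity 2.
Eigenvector v = (0,1); generalized eigenvector w with (A-λI)w=v is (1,2).
General solution: e^(-4t)[K_1·v + K_2·(t·v + w)].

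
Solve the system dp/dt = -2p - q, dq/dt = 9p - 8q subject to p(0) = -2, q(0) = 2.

p(t) = -8te^(-5t) - 2e^(-5t), q(t) = -24te^(-5t) + 2e^(-5t)

Coefficient matrix A = [[-2, -1], [9, -8]].
Characteristic polynomial det(A - λI) = λ^2 + 10λ + 25 = 0.
Single eigenvalue λ = -5 with algebraic multiplicity 2.
Eigenvector v = (1,3); generalized eigenvector w with (A-λI)w=v is (0,-1).
General solution: e^(-5t)[c_1·v + c_2·(t·v + w)].
Applying p(0)=-2, q(0)=2 gives c_1=-2, c_2=-8.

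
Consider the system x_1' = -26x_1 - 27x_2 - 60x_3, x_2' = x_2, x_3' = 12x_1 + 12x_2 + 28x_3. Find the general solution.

Coefficient matrix A = [[-26, -27, -60], [0, 1, 0], [12, 12, 28]].
det(A - λI) = 0 gives eigenvalues λ = -2, 1, 4.
For λ=-2: eigenvector (5,0,-2).
For λ=1: eigenvector (-1,1,0).
For λ=4: eigenvector (-2,0,1).
General solution: c_1e^(-2t)(5,0,-2) + c_2e^(t)(-1,1,0) + c_3e^(4t)(-2,0,1).

x_1(t) = 5c_1e^(-2t) - c_2e^(t) - 2c_3e^(4t), x_2(t) = c_2e^(t), x_3(t) = -2c_1e^(-2t) + c_3e^(4t)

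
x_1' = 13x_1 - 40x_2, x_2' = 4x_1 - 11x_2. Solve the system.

x_1(t) = -C_1e^(t)sin(4t) + 3C_1e^(t)cos(4t) + 3C_2e^(t)sin(4t) + C_2e^(t)cos(4t), x_2(t) = C_1e^(t)cos(4t) + C_2e^(t)sin(4t)

Coefficient matrix A = [[13, -40], [4, -11]].
Characteristic polynomial det(A - λI) = λ^2 - 2λ + 17 = 0.
Eigenvalues λ = 1 ± 4i (complex conjugate pair).
For λ=1+4i: an eigenvector is (3,1) - i(-1,0) = (3 + i, 1).
A real fundamental pair from Re and Im of e^((1+4i)t)v: X_1 = e^(t)(cos(4t)·(3,1) + sin(4t)·(-1,0)), X_2 = e^(t)(sin(4t)·(3,1) - cos(4t)·(-1,0)).
General solution: C_1X_1 + C_2X_2.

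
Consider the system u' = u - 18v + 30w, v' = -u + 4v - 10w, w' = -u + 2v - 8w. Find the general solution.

Coefficient matrix A = [[1, -18, 30], [-1, 4, -10], [-1, 2, -8]].
det(A - λI) = 0 gives eigenvalues λ = 2, -3, -2.
For λ=2: eigenvector (6,-2,-1).
For λ=-3: eigenvector (-3,1,1).
For λ=-2: eigenvector (4,-1,-1).
General solution: C_1e^(2t)(6,-2,-1) + C_2e^(-3t)(-3,1,1) + C_3e^(-2t)(4,-1,-1).

u(t) = 6C_1e^(2t) - 3C_2e^(-3t) + 4C_3e^(-2t), v(t) = -2C_1e^(2t) + C_2e^(-3t) - C_3e^(-2t), w(t) = -C_1e^(2t) + C_2e^(-3t) - C_3e^(-2t)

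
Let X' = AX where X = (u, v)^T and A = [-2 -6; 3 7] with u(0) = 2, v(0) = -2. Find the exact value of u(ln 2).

32

A = [[-2,-6],[3,7]]; eigenvalues λ = 4, 1.
Eigenvectors: (-1,1) for λ=4, (-2,1) for λ=1.
From the initial condition, c_1 = -2, c_2 = 0.
u(ln 2) = (-2)(2^4)(-1) + (0)(2^1)(-2) = 32.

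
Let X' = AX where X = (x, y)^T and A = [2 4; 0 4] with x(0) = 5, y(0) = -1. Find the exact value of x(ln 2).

A = [[2,4],[0,4]]; eigenvalues λ = 4, 2.
Eigenvectors: (-2,-1) for λ=4, (-1,0) for λ=2.
From the initial condition, c_1 = 1, c_2 = -7.
x(ln 2) = (1)(2^4)(-2) + (-7)(2^2)(-1) = -4.

-4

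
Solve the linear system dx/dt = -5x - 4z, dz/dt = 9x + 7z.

Coefficient matrix A = [[-5, -4], [9, 7]].
Characteristic polynomial det(A - λI) = λ^2 - 2λ + 1 = 0.
Single eigenvalue λ = 1 with algebraic multiplicity 2.
Eigenvector v = (2,-3); generalized eigenvector w with (A-λI)w=v is (-1,1).
General solution: e^(t)[C_1·v + C_2·(t·v + w)].

x(t) = 2C_1e^(t) + 2C_2te^(t) - C_2e^(t), z(t) = -3C_1e^(t) - 3C_2te^(t) + C_2e^(t)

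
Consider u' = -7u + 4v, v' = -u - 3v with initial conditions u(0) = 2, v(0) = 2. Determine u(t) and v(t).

u(t) = 4te^(-5t) + 2e^(-5t), v(t) = 2te^(-5t) + 2e^(-5t)

Coefficient matrix A = [[-7, 4], [-1, -3]].
Characteristic polynomial det(A - λI) = λ^2 + 10λ + 25 = 0.
Single eigenvalue λ = -5 with algebraic multiplicity 2.
Eigenvector v = (2,1); generalized eigenvector w with (A-λI)w=v is (-3,-1).
General solution: e^(-5t)[C_1·v + C_2·(t·v + w)].
Applying u(0)=2, v(0)=2 gives C_1=4, C_2=2.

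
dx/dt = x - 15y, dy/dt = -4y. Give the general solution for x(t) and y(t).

x(t) = C_1e^(t) + 3C_2e^(-4t), y(t) = C_2e^(-4t)

Coefficient matrix A = [[1, -15], [0, -4]].
Characteristic polynomial det(A - λI) = λ^2 + 3λ - 4 = 0.
Eigenvalues λ = 1, -4.
For λ=1: (A-λI) row 1 is [0, -15], so an eigenvector is (1, 0).
For λ=-4: (A-λI) row 1 is [5, -15], so an eigenvector is (3, 1).
General solution: C_1e^(t)(1,0) + C_2e^(-4t)(3,1).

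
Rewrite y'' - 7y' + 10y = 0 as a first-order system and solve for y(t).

y(t) = C_1e^(5t) + C_2e^(2t)

Let x_1 = y, x_2 = y'. Then x_1' = x_2 and x_2' = -10x_1 + 7x_2.
A = [[0,1],[-10,7]]; det(A-λI) = λ^2 - 7λ + 10.
Eigenvalues λ = 5, 2 with eigenvectors (1,5), (1,2).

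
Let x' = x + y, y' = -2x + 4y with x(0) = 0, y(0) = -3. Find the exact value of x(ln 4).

-144

A = [[1,1],[-2,4]]; eigenvalues λ = 2, 3.
Eigenvectors: (1,1) for λ=2, (-1,-2) for λ=3.
From the initial condition, c_1 = 3, c_2 = 3.
x(ln 4) = (3)(4^2)(1) + (3)(4^3)(-1) = -144.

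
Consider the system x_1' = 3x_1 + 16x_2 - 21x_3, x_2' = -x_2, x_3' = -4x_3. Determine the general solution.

Coefficient matrix A = [[3, 16, -21], [0, -1, 0], [0, 0, -4]].
det(A - λI) = 0 gives eigenvalues λ = 3, -1, -4.
For λ=3: eigenvector (1,0,0).
For λ=-1: eigenvector (-4,1,0).
For λ=-4: eigenvector (3,0,1).
General solution: C_1e^(3t)(1,0,0) + C_2e^(-t)(-4,1,0) + C_3e^(-4t)(3,0,1).

x_1(t) = C_1e^(3t) - 4C_2e^(-t) + 3C_3e^(-4t), x_2(t) = C_2e^(-t), x_3(t) = C_3e^(-4t)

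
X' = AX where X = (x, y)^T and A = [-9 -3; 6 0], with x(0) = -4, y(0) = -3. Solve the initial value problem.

Coefficient matrix A = [[-9, -3], [6, 0]].
Characteristic polynomial det(A - λI) = λ^2 + 9λ + 18 = 0.
Eigenvalues λ = -3, -6.
For λ=-3: (A-λI) row 1 is [-6, -3], so an eigenvector is (-1, 2).
For λ=-6: (A-λI) row 1 is [-3, -3], so an eigenvector is (-1, 1).
General solution: K_1e^(-3t)(-1,2) + K_2e^(-6t)(-1,1).
Applying x(0)=-4, y(0)=-3 gives K_1=-7, K_2=11.

x(t) = 7e^(-3t) - 11e^(-6t), y(t) = -14e^(-3t) + 11e^(-6t)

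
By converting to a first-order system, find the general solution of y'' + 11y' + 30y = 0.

Let x_1 = y, x_2 = y'. Then x_1' = x_2 and x_2' = -30x_1 - 11x_2.
A = [[0,1],[-30,-11]]; det(A-λI) = λ^2 + 11λ + 30.
Eigenvalues λ = -6, -5 with eigenvectors (1,-6), (1,-5).

y(t) = C_1e^(-6t) + C_2e^(-5t)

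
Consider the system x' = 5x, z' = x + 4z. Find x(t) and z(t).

x(t) = C_2e^(5t), z(t) = -C_1e^(4t) + C_2e^(5t)

Coefficient matrix A = [[5, 0], [1, 4]].
Characteristic polynomial det(A - λI) = λ^2 - 9λ + 20 = 0.
Eigenvalues λ = 4, 5.
For λ=4: (A-λI) row 1 is [1, 0], so an eigenvector is (0, -1).
For λ=5: (A-λI) row 2 is [1, -1], so an eigenvector is (1, 1).
General solution: C_1e^(4t)(0,-1) + C_2e^(5t)(1,1).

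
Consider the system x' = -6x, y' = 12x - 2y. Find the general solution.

Coefficient matrix A = [[-6, 0], [12, -2]].
Characteristic polynomial det(A - λI) = λ^2 + 8λ + 12 = 0.
Eigenvalues λ = -2, -6.
For λ=-2: (A-λI) row 1 is [-4, 0], so an eigenvector is (0, 1).
For λ=-6: (A-λI) row 2 is [12, 4], so an eigenvector is (-1, 3).
General solution: K_1e^(-2t)(0,1) + K_2e^(-6t)(-1,3).

x(t) = -K_2e^(-6t), y(t) = K_1e^(-2t) + 3K_2e^(-6t)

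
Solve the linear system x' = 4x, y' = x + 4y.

x(t) = -K_2e^(4t), y(t) = -K_1e^(4t) - K_2te^(4t) - 2K_2e^(4t)

Coefficient matrix A = [[4, 0], [1, 4]].
Characteristic polynomial det(A - λI) = λ^2 - 8λ + 16 = 0.
Single eigenvalue λ = 4 with algebraic multiplicity 2.
Eigenvector v = (0,-1); generalized eigenvector w with (A-λI)w=v is (-1,-2).
General solution: e^(4t)[K_1·v + K_2·(t·v + w)].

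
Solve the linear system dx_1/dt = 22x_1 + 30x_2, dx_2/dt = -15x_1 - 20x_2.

x_1(t) = 3C_1e^(t)sin(3t) - C_1e^(t)cos(3t) - C_2e^(t)sin(3t) - 3C_2e^(t)cos(3t), x_2(t) = -2C_1e^(t)sin(3t) + C_1e^(t)cos(3t) + C_2e^(t)sin(3t) + 2C_2e^(t)cos(3t)

Coefficient matrix A = [[22, 30], [-15, -20]].
Characteristic polynomial det(A - λI) = λ^2 - 2λ + 10 = 0.
Eigenvalues λ = 1 ± 3i (complex conjugate pair).
For λ=1+3i: an eigenvector is (-1,1) - i(3,-2) = (-1 - 3i, 1 + 2i).
A real fundamental pair from Re and Im of e^((1+3i)t)v: X_1 = e^(t)(cos(3t)·(-1,1) + sin(3t)·(3,-2)), X_2 = e^(t)(sin(3t)·(-1,1) - cos(3t)·(3,-2)).
General solution: C_1X_1 + C_2X_2.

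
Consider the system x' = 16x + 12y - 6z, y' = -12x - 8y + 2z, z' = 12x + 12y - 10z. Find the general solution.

Coefficient matrix A = [[16, 12, -6], [-12, -8, 2], [12, 12, -10]].
det(A - λI) = 0 gives eigenvalues λ = -2, -4, 4.
For λ=-2: eigenvector (1,-3,-3).
For λ=-4: eigenvector (0,1,2).
For λ=4: eigenvector (1,-1,0).
General solution: c_1e^(-2t)(1,-3,-3) + c_2e^(-4t)(0,1,2) + c_3e^(4t)(1,-1,0).

x(t) = c_1e^(-2t) + c_3e^(4t), y(t) = -3c_1e^(-2t) + c_2e^(-4t) - c_3e^(4t), z(t) = -3c_1e^(-2t) + 2c_2e^(-4t)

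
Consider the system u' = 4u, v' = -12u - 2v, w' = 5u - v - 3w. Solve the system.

u(t) = K_1e^(4t), v(t) = -2K_1e^(4t) + K_2e^(-2t), w(t) = K_1e^(4t) - K_2e^(-2t) + K_3e^(-3t)

Coefficient matrix A = [[4, 0, 0], [-12, -2, 0], [5, -1, -3]].
det(A - λI) = 0 gives eigenvalues λ = 4, -2, -3.
For λ=4: eigenvector (1,-2,1).
For λ=-2: eigenvector (0,1,-1).
For λ=-3: eigenvector (0,0,1).
General solution: K_1e^(4t)(1,-2,1) + K_2e^(-2t)(0,1,-1) + K_3e^(-3t)(0,0,1).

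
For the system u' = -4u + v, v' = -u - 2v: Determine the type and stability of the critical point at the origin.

A = [[-4,1],[-1,-2]]; det(A-λI) = λ^2 + 6λ + 9.
repeated λ = -3 with a single eigenvector.

stable improper node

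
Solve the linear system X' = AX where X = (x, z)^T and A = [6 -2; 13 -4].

x(t) = c_1e^(t)sin(t) + c_1e^(t)cos(t) + c_2e^(t)sin(t) - c_2e^(t)cos(t), z(t) = 3c_1e^(t)sin(t) + 2c_1e^(t)cos(t) + 2c_2e^(t)sin(t) - 3c_2e^(t)cos(t)

Coefficient matrix A = [[6, -2], [13, -4]].
Characteristic polynomial det(A - λI) = λ^2 - 2λ + 2 = 0.
Eigenvalues λ = 1 ± i (complex conjugate pair).
For λ=1+i: an eigenvector is (1,2) - i(1,3) = (1 - i, 2 - 3i).
A real fundamental pair from Re and Im of e^((1+i)t)v: X_1 = e^(t)(cos(t)·(1,2) + sin(t)·(1,3)), X_2 = e^(t)(sin(t)·(1,2) - cos(t)·(1,3)).
General solution: c_1X_1 + c_2X_2.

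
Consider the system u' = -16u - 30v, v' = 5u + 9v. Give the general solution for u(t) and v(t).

Coefficient matrix A = [[-16, -30], [5, 9]].
Characteristic polynomial det(A - λI) = λ^2 + 7λ + 6 = 0.
Eigenvalues λ = -1, -6.
For λ=-1: (A-λI) row 1 is [-15, -30], so an eigenvector is (-2, 1).
For λ=-6: (A-λI) row 1 is [-10, -30], so an eigenvector is (3, -1).
General solution: K_1e^(-t)(-2,1) + K_2e^(-6t)(3,-1).

u(t) = -2K_1e^(-t) + 3K_2e^(-6t), v(t) = K_1e^(-t) - K_2e^(-6t)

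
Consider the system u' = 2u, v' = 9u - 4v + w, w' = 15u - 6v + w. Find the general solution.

Coefficient matrix A = [[2, 0, 0], [9, -4, 1], [15, -6, 1]].
det(A - λI) = 0 gives eigenvalues λ = -1, -2, 2.
For λ=-1: eigenvector (0,1,3).
For λ=-2: eigenvector (0,1,2).
For λ=2: eigenvector (1,2,3).
General solution: C_1e^(-t)(0,1,3) + C_2e^(-2t)(0,1,2) + C_3e^(2t)(1,2,3).

u(t) = C_3e^(2t), v(t) = C_1e^(-t) + C_2e^(-2t) + 2C_3e^(2t), w(t) = 3C_1e^(-t) + 2C_2e^(-2t) + 3C_3e^(2t)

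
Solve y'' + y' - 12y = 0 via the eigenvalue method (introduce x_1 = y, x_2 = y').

y(t) = C_1e^(-4t) + C_2e^(3t)

Let x_1 = y, x_2 = y'. Then x_1' = x_2 and x_2' = 12x_1 - x_2.
A = [[0,1],[12,-1]]; det(A-λI) = λ^2 + λ - 12.
Eigenvalues λ = -4, 3 with eigenvectors (1,-4), (1,3).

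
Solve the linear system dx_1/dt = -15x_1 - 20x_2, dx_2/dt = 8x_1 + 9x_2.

Coefficient matrix A = [[-15, -20], [8, 9]].
Characteristic polynomial det(A - λI) = λ^2 + 6λ + 25 = 0.
Eigenvalues λ = -3 ± 4i (complex conjugate pair).
For λ=-3+4i: an eigenvector is (1,-1) - i(2,-1) = (1 - 2i, -1 + i).
A real fundamental pair from Re and Im of e^((-3+4i)t)v: X_1 = e^(-3t)(cos(4t)·(1,-1) + sin(4t)·(2,-1)), X_2 = e^(-3t)(sin(4t)·(1,-1) - cos(4t)·(2,-1)).
General solution: K_1X_1 + K_2X_2.

x_1(t) = 2K_1e^(-3t)sin(4t) + K_1e^(-3t)cos(4t) + K_2e^(-3t)sin(4t) - 2K_2e^(-3t)cos(4t), x_2(t) = -K_1e^(-3t)sin(4t) - K_1e^(-3t)cos(4t) - K_2e^(-3t)sin(4t) + K_2e^(-3t)cos(4t)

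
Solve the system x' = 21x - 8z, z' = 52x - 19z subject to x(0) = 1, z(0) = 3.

Coefficient matrix A = [[21, -8], [52, -19]].
Characteristic polynomial det(A - λI) = λ^2 - 2λ + 17 = 0.
Eigenvalues λ = 1 ± 4i (complex conjugate pair).
For λ=1+4i: an eigenvector is (1,2) - i(1,3) = (1 - i, 2 - 3i).
A real fundamental pair from Re and Im of e^((1+4i)t)v: X_1 = e^(t)(cos(4t)·(1,2) + sin(4t)·(1,3)), X_2 = e^(t)(sin(4t)·(1,2) - cos(4t)·(1,3)).
General solution: C_1X_1 + C_2X_2.
Applying x(0)=1, z(0)=3 gives C_1=0, C_2=-1.

x(t) = -e^(t)sin(4t) + e^(t)cos(4t), z(t) = -2e^(t)sin(4t) + 3e^(t)cos(4t)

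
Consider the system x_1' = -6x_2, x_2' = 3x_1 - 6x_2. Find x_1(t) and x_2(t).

Coefficient matrix A = [[0, -6], [3, -6]].
Characteristic polynomial det(A - λI) = λ^2 + 6λ + 18 = 0.
Eigenvalues λ = -3 ± 3i (complex conjugate pair).
For λ=-3+3i: an eigenvector is (1,1) - i(-1,0) = (1 + i, 1).
A real fundamental pair from Re and Im of e^((-3+3i)t)v: X_1 = e^(-3t)(cos(3t)·(1,1) + sin(3t)·(-1,0)), X_2 = e^(-3t)(sin(3t)·(1,1) - cos(3t)·(-1,0)).
General solution: C_1X_1 + C_2X_2.

x_1(t) = -C_1e^(-3t)sin(3t) + C_1e^(-3t)cos(3t) + C_2e^(-3t)sin(3t) + C_2e^(-3t)cos(3t), x_2(t) = C_1e^(-3t)cos(3t) + C_2e^(-3t)sin(3t)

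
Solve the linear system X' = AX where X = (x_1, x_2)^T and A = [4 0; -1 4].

Coefficient matrix A = [[4, 0], [-1, 4]].
Characteristic polynomial det(A - λI) = λ^2 - 8λ + 16 = 0.
Single eigenvalue λ = 4 with algebraic multiplicity 2.
Eigenvector v = (0,-1); generalized eigenvector w with (A-λI)w=v is (1,-2).
General solution: e^(4t)[c_1·v + c_2·(t·v + w)].

x_1(t) = c_2e^(4t), x_2(t) = -c_1e^(4t) - c_2te^(4t) - 2c_2e^(4t)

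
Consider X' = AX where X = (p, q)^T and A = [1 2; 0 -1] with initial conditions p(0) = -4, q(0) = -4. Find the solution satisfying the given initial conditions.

Coefficient matrix A = [[1, 2], [0, -1]].
Characteristic polynomial det(A - λI) = λ^2 - 1 = 0.
Eigenvalues λ = -1, 1.
For λ=-1: (A-λI) row 1 is [2, 2], so an eigenvector is (1, -1).
For λ=1: (A-λI) row 1 is [0, 2], so an eigenvector is (-1, 0).
General solution: c_1e^(-t)(1,-1) + c_2e^(t)(-1,0).
Applying p(0)=-4, q(0)=-4 gives c_1=4, c_2=8.

p(t) = -8e^(t) + 4e^(-t), q(t) = -4e^(-t)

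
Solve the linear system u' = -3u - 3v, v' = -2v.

u(t) = 3K_1e^(-2t) + K_2e^(-3t), v(t) = -K_1e^(-2t)

Coefficient matrix A = [[-3, -3], [0, -2]].
Characteristic polynomial det(A - λI) = λ^2 + 5λ + 6 = 0.
Eigenvalues λ = -2, -3.
For λ=-2: (A-λI) row 1 is [-1, -3], so an eigenvector is (3, -1).
For λ=-3: (A-λI) row 1 is [0, -3], so an eigenvector is (1, 0).
General solution: K_1e^(-2t)(3,-1) + K_2e^(-3t)(1,0).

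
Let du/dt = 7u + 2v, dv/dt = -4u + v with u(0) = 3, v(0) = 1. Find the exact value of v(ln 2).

A = [[7,2],[-4,1]]; eigenvalues λ = 3, 5.
Eigenvectors: (1,-2) for λ=3, (-1,1) for λ=5.
From the initial condition, c_1 = -4, c_2 = -7.
v(ln 2) = (-4)(2^3)(-2) + (-7)(2^5)(1) = -160.

-160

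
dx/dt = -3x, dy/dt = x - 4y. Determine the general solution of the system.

Coefficient matrix A = [[-3, 0], [1, -4]].
Characteristic polynomial det(A - λI) = λ^2 + 7λ + 12 = 0.
Eigenvalues λ = -3, -4.
For λ=-3: (A-λI) row 2 is [1, -1], so an eigenvector is (1, 1).
For λ=-4: (A-λI) row 1 is [1, 0], so an eigenvector is (0, -1).
General solution: C_1e^(-3t)(1,1) + C_2e^(-4t)(0,-1).

x(t) = C_1e^(-3t), y(t) = C_1e^(-3t) - C_2e^(-4t)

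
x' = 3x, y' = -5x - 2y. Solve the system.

x(t) = -c_1e^(3t), y(t) = c_1e^(3t) - c_2e^(-2t)

Coefficient matrix A = [[3, 0], [-5, -2]].
Characteristic polynomial det(A - λI) = λ^2 - λ - 6 = 0.
Eigenvalues λ = 3, -2.
For λ=3: (A-λI) row 2 is [-5, -5], so an eigenvector is (-1, 1).
For λ=-2: (A-λI) row 1 is [5, 0], so an eigenvector is (0, -1).
General solution: c_1e^(3t)(-1,1) + c_2e^(-2t)(0,-1).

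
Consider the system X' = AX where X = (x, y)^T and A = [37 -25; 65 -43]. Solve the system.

Coefficient matrix A = [[37, -25], [65, -43]].
Characteristic polynomial det(A - λI) = λ^2 + 6λ + 34 = 0.
Eigenvalues λ = -3 ± 5i (complex conjugate pair).
For λ=-3+5i: an eigenvector is (2,3) - i(1,2) = (2 - i, 3 - 2i).
A real fundamental pair from Re and Im of e^((-3+5i)t)v: X_1 = e^(-3t)(cos(5t)·(2,3) + sin(5t)·(1,2)), X_2 = e^(-3t)(sin(5t)·(2,3) - cos(5t)·(1,2)).
General solution: K_1X_1 + K_2X_2.

x(t) = K_1e^(-3t)sin(5t) + 2K_1e^(-3t)cos(5t) + 2K_2e^(-3t)sin(5t) - K_2e^(-3t)cos(5t), y(t) = 2K_1e^(-3t)sin(5t) + 3K_1e^(-3t)cos(5t) + 3K_2e^(-3t)sin(5t) - 2K_2e^(-3t)cos(5t)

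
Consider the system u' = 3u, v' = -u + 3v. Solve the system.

u(t) = K_2e^(3t), v(t) = -K_1e^(3t) - K_2te^(3t) - 3K_2e^(3t)

Coefficient matrix A = [[3, 0], [-1, 3]].
Characteristic polynomial det(A - λI) = λ^2 - 6λ + 9 = 0.
Single eigenvalue λ = 3 with algebraic multiplicity 2.
Eigenvector v = (0,-1); generalized eigenvector w with (A-λI)w=v is (1,-3).
General solution: e^(3t)[K_1·v + K_2·(t·v + w)].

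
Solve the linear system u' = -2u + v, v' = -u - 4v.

Coefficient matrix A = [[-2, 1], [-1, -4]].
Characteristic polynomial det(A - λI) = λ^2 + 6λ + 9 = 0.
Single eigenvalue λ = -3 with algebraic multiplicity 2.
Eigenvector v = (-1,1); generalized eigenvector w with (A-λI)w=v is (-1,0).
General solution: e^(-3t)[K_1·v + K_2·(t·v + w)].

u(t) = -K_1e^(-3t) - K_2te^(-3t) - K_2e^(-3t), v(t) = K_1e^(-3t) + K_2te^(-3t)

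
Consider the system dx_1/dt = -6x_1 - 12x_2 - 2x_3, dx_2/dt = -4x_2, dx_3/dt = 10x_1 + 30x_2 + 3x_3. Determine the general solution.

x_1(t) = C_1e^(-2t) + 4C_2e^(-4t) - 2C_3e^(-t), x_2(t) = C_2e^(-4t), x_3(t) = -2C_1e^(-2t) - 10C_2e^(-4t) + 5C_3e^(-t)

Coefficient matrix A = [[-6, -12, -2], [0, -4, 0], [10, 30, 3]].
det(A - λI) = 0 gives eigenvalues λ = -2, -4, -1.
For λ=-2: eigenvector (1,0,-2).
For λ=-4: eigenvector (4,1,-10).
For λ=-1: eigenvector (-2,0,5).
General solution: C_1e^(-2t)(1,0,-2) + C_2e^(-4t)(4,1,-10) + C_3e^(-t)(-2,0,5).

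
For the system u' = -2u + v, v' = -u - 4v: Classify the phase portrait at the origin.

A = [[-2,1],[-1,-4]]; det(A-λI) = λ^2 + 6λ + 9.
repeated λ = -3 with a single eigenvector.

stable improper node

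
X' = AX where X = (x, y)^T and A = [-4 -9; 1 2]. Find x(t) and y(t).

x(t) = -3C_1e^(-t) - 3C_2te^(-t) - 2C_2e^(-t), y(t) = C_1e^(-t) + C_2te^(-t) + C_2e^(-t)

Coefficient matrix A = [[-4, -9], [1, 2]].
Characteristic polynomial det(A - λI) = λ^2 + 2λ + 1 = 0.
Single eigenvalue λ = -1 with algebraic multiplicity 2.
Eigenvector v = (-3,1); generalized eigenvector w with (A-λI)w=v is (-2,1).
General solution: e^(-t)[C_1·v + C_2·(t·v + w)].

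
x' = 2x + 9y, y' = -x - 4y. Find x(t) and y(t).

x(t) = 3C_1e^(-t) + 3C_2te^(-t) - 2C_2e^(-t), y(t) = -C_1e^(-t) - C_2te^(-t) + C_2e^(-t)

Coefficient matrix A = [[2, 9], [-1, -4]].
Characteristic polynomial det(A - λI) = λ^2 + 2λ + 1 = 0.
Single eigenvalue λ = -1 with algebraic multiplicity 2.
Eigenvector v = (3,-1); generalized eigenvector w with (A-λI)w=v is (-2,1).
General solution: e^(-t)[C_1·v + C_2·(t·v + w)].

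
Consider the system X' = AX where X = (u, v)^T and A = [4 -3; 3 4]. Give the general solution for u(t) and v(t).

u(t) = -c_1e^(4t)sin(3t) + c_2e^(4t)cos(3t), v(t) = c_1e^(4t)cos(3t) + c_2e^(4t)sin(3t)

Coefficient matrix A = [[4, -3], [3, 4]].
Characteristic polynomial det(A - λI) = λ^2 - 8λ + 25 = 0.
Eigenvalues λ = 4 ± 3i (complex conjugate pair).
For λ=4+3i: an eigenvector is (0,1) - i(-1,0) = (0 + i, 1).
A real fundamental pair from Re and Im of e^((4+3i)t)v: X_1 = e^(4t)(cos(3t)·(0,1) + sin(3t)·(-1,0)), X_2 = e^(4t)(sin(3t)·(0,1) - cos(3t)·(-1,0)).
General solution: c_1X_1 + c_2X_2.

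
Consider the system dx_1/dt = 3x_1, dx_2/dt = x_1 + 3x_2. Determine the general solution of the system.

x_1(t) = -K_2e^(3t), x_2(t) = -K_1e^(3t) - K_2te^(3t) - 2K_2e^(3t)

Coefficient matrix A = [[3, 0], [1, 3]].
Characteristic polynomial det(A - λI) = λ^2 - 6λ + 9 = 0.
Single eigenvalue λ = 3 with algebraic multiplicity 2.
Eigenvector v = (0,-1); generalized eigenvector w with (A-λI)w=v is (-1,-2).
General solution: e^(3t)[K_1·v + K_2·(t·v + w)].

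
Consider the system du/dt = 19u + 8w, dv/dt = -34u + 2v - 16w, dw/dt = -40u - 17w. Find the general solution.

u(t) = C_2e^(3t) - 2C_3e^(-t), v(t) = C_1e^(2t) - 2C_2e^(3t) + 4C_3e^(-t), w(t) = -2C_2e^(3t) + 5C_3e^(-t)

Coefficient matrix A = [[19, 0, 8], [-34, 2, -16], [-40, 0, -17]].
det(A - λI) = 0 gives eigenvalues λ = 2, 3, -1.
For λ=2: eigenvector (0,1,0).
For λ=3: eigenvector (1,-2,-2).
For λ=-1: eigenvector (-2,4,5).
General solution: C_1e^(2t)(0,1,0) + C_2e^(3t)(1,-2,-2) + C_3e^(-t)(-2,4,5).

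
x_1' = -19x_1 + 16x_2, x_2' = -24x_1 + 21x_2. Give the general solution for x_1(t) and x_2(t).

Coefficient matrix A = [[-19, 16], [-24, 21]].
Characteristic polynomial det(A - λI) = λ^2 - 2λ - 15 = 0.
Eigenvalues λ = 5, -3.
For λ=5: (A-λI) row 1 is [-24, 16], so an eigenvector is (-2, -3).
For λ=-3: (A-λI) row 1 is [-16, 16], so an eigenvector is (-1, -1).
General solution: c_1e^(5t)(-2,-3) + c_2e^(-3t)(-1,-1).

x_1(t) = -2c_1e^(5t) - c_2e^(-3t), x_2(t) = -3c_1e^(5t) - c_2e^(-3t)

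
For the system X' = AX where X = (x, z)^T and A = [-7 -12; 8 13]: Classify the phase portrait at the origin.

unstable node

A = [[-7,-12],[8,13]]; det(A-λI) = λ^2 - 6λ + 5.
λ = 5, 1: both positive.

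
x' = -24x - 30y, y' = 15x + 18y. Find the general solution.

Coefficient matrix A = [[-24, -30], [15, 18]].
Characteristic polynomial det(A - λI) = λ^2 + 6λ + 18 = 0.
Eigenvalues λ = -3 ± 3i (complex conjugate pair).
For λ=-3+3i: an eigenvector is (-1,1) - i(-3,2) = (-1 + 3i, 1 - 2i).
A real fundamental pair from Re and Im of e^((-3+3i)t)v: X_1 = e^(-3t)(cos(3t)·(-1,1) + sin(3t)·(-3,2)), X_2 = e^(-3t)(sin(3t)·(-1,1) - cos(3t)·(-3,2)).
General solution: K_1X_1 + K_2X_2.

x(t) = -3K_1e^(-3t)sin(3t) - K_1e^(-3t)cos(3t) - K_2e^(-3t)sin(3t) + 3K_2e^(-3t)cos(3t), y(t) = 2K_1e^(-3t)sin(3t) + K_1e^(-3t)cos(3t) + K_2e^(-3t)sin(3t) - 2K_2e^(-3t)cos(3t)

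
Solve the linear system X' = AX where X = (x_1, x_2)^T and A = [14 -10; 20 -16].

Coefficient matrix A = [[14, -10], [20, -16]].
Characteristic polynomial det(A - λI) = λ^2 + 2λ - 24 = 0.
Eigenvalues λ = 4, -6.
For λ=4: (A-λI) row 1 is [10, -10], so an eigenvector is (-1, -1).
For λ=-6: (A-λI) row 1 is [20, -10], so an eigenvector is (-1, -2).
General solution: c_1e^(4t)(-1,-1) + c_2e^(-6t)(-1,-2).

x_1(t) = -c_1e^(4t) - c_2e^(-6t), x_2(t) = -c_1e^(4t) - 2c_2e^(-6t)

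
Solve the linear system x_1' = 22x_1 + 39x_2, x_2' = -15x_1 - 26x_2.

Coefficient matrix A = [[22, 39], [-15, -26]].
Characteristic polynomial det(A - λI) = λ^2 + 4λ + 13 = 0.
Eigenvalues λ = -2 ± 3i (complex conjugate pair).
For λ=-2+3i: an eigenvector is (3,-2) - i(-2,1) = (3 + 2i, -2 - i).
A real fundamental pair from Re and Im of e^((-2+3i)t)v: X_1 = e^(-2t)(cos(3t)·(3,-2) + sin(3t)·(-2,1)), X_2 = e^(-2t)(sin(3t)·(3,-2) - cos(3t)·(-2,1)).
General solution: K_1X_1 + K_2X_2.

x_1(t) = -2K_1e^(-2t)sin(3t) + 3K_1e^(-2t)cos(3t) + 3K_2e^(-2t)sin(3t) + 2K_2e^(-2t)cos(3t), x_2(t) = K_1e^(-2t)sin(3t) - 2K_1e^(-2t)cos(3t) - 2K_2e^(-2t)sin(3t) - K_2e^(-2t)cos(3t)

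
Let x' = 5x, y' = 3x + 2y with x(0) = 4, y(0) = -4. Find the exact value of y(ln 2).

96

A = [[5,0],[3,2]]; eigenvalues λ = 2, 5.
Eigenvectors: (0,1) for λ=2, (-1,-1) for λ=5.
From the initial condition, c_1 = -8, c_2 = -4.
y(ln 2) = (-8)(2^2)(1) + (-4)(2^5)(-1) = 96.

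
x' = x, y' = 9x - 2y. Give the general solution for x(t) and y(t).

x(t) = C_1e^(t), y(t) = 3C_1e^(t) - C_2e^(-2t)

Coefficient matrix A = [[1, 0], [9, -2]].
Characteristic polynomial det(A - λI) = λ^2 + λ - 2 = 0.
Eigenvalues λ = 1, -2.
For λ=1: (A-λI) row 2 is [9, -3], so an eigenvector is (1, 3).
For λ=-2: (A-λI) row 1 is [3, 0], so an eigenvector is (0, -1).
General solution: C_1e^(t)(1,3) + C_2e^(-2t)(0,-1).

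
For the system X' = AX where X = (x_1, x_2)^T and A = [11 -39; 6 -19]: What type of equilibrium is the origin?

stable spiral

A = [[11,-39],[6,-19]]; det(A-λI) = λ^2 + 8λ + 25.
λ = -4 ± 3i: negative real part.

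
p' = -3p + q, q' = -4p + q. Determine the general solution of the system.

Coefficient matrix A = [[-3, 1], [-4, 1]].
Characteristic polynomial det(A - λI) = λ^2 + 2λ + 1 = 0.
Single eigenvalue λ = -1 with algebraic multiplicity 2.
Eigenvector v = (-1,-2); generalized eigenvector w with (A-λI)w=v is (-1,-3).
General solution: e^(-t)[c_1·v + c_2·(t·v + w)].

p(t) = -c_1e^(-t) - c_2te^(-t) - c_2e^(-t), q(t) = -2c_1e^(-t) - 2c_2te^(-t) - 3c_2e^(-t)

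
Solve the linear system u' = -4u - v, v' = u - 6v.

Coefficient matrix A = [[-4, -1], [1, -6]].
Characteristic polynomial det(A - λI) = λ^2 + 10λ + 25 = 0.
Single eigenvalue λ = -5 with algebraic multiplicity 2.
Eigenvector v = (1,1); generalized eigenvector w with (A-λI)w=v is (3,2).
General solution: e^(-5t)[c_1·v + c_2·(t·v + w)].

u(t) = c_1e^(-5t) + c_2te^(-5t) + 3c_2e^(-5t), v(t) = c_1e^(-5t) + c_2te^(-5t) + 2c_2e^(-5t)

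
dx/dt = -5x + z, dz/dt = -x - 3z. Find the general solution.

Coefficient matrix A = [[-5, 1], [-1, -3]].
Characteristic polynomial det(A - λI) = λ^2 + 8λ + 16 = 0.
Single eigenvalue λ = -4 with algebraic multiplicity 2.
Eigenvector v = (-1,-1); generalized eigenvector w with (A-λI)w=v is (1,0).
General solution: e^(-4t)[c_1·v + c_2·(t·v + w)].

x(t) = -c_1e^(-4t) - c_2te^(-4t) + c_2e^(-4t), z(t) = -c_1e^(-4t) - c_2te^(-4t)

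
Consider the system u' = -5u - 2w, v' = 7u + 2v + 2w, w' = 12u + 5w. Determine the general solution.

u(t) = K_1e^(-t) - K_2e^(t), v(t) = -K_1e^(-t) + K_2e^(t) + K_3e^(2t), w(t) = -2K_1e^(-t) + 3K_2e^(t)

Coefficient matrix A = [[-5, 0, -2], [7, 2, 2], [12, 0, 5]].
det(A - λI) = 0 gives eigenvalues λ = -1, 1, 2.
For λ=-1: eigenvector (1,-1,-2).
For λ=1: eigenvector (-1,1,3).
For λ=2: eigenvector (0,1,0).
General solution: K_1e^(-t)(1,-1,-2) + K_2e^(t)(-1,1,3) + K_3e^(2t)(0,1,0).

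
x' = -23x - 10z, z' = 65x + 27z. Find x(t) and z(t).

Coefficient matrix A = [[-23, -10], [65, 27]].
Characteristic polynomial det(A - λI) = λ^2 - 4λ + 29 = 0.
Eigenvalues λ = 2 ± 5i (complex conjugate pair).
For λ=2+5i: an eigenvector is (-1,2) - i(1,-3) = (-1 - i, 2 + 3i).
A real fundamental pair from Re and Im of e^((2+5i)t)v: X_1 = e^(2t)(cos(5t)·(-1,2) + sin(5t)·(1,-3)), X_2 = e^(2t)(sin(5t)·(-1,2) - cos(5t)·(1,-3)).
General solution: K_1X_1 + K_2X_2.

x(t) = K_1e^(2t)sin(5t) - K_1e^(2t)cos(5t) - K_2e^(2t)sin(5t) - K_2e^(2t)cos(5t), z(t) = -3K_1e^(2t)sin(5t) + 2K_1e^(2t)cos(5t) + 2K_2e^(2t)sin(5t) + 3K_2e^(2t)cos(5t)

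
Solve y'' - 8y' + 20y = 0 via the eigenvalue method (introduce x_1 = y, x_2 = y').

y(t) = C_1e^(4t)cos(2t) + C_2e^(4t)sin(2t)

Let x_1 = y, x_2 = y'. Then x_1' = x_2 and x_2' = -20x_1 + 8x_2.
A = [[0,1],[-20,8]]; det(A-λI) = λ^2 - 8λ + 20.
Eigenvalues λ = 4 ± 2i.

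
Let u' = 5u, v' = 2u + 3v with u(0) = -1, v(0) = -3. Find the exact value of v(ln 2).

-48

A = [[5,0],[2,3]]; eigenvalues λ = 5, 3.
Eigenvectors: (1,1) for λ=5, (0,-1) for λ=3.
From the initial condition, c_1 = -1, c_2 = 2.
v(ln 2) = (-1)(2^5)(1) + (2)(2^3)(-1) = -48.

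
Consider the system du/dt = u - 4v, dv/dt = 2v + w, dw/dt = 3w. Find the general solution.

Coefficient matrix A = [[1, -4, 0], [0, 2, 1], [0, 0, 3]].
det(A - λI) = 0 gives eigenvalues λ = 1, 3, 2.
For λ=1: eigenvector (1,0,0).
For λ=3: eigenvector (-2,1,1).
For λ=2: eigenvector (-4,1,0).
General solution: K_1e^(t)(1,0,0) + K_2e^(3t)(-2,1,1) + K_3e^(2t)(-4,1,0).

u(t) = K_1e^(t) - 2K_2e^(3t) - 4K_3e^(2t), v(t) = K_2e^(3t) + K_3e^(2t), w(t) = K_2e^(3t)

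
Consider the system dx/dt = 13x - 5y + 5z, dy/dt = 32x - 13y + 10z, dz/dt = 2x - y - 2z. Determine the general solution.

Coefficient matrix A = [[13, -5, 5], [32, -13, 10], [2, -1, -2]].
det(A - λI) = 0 gives eigenvalues λ = 3, -2, -3.
For λ=3: eigenvector (1,2,0).
For λ=-2: eigenvector (1,2,-1).
For λ=-3: eigenvector (0,1,1).
General solution: C_1e^(3t)(1,2,0) + C_2e^(-2t)(1,2,-1) + C_3e^(-3t)(0,1,1).

x(t) = C_1e^(3t) + C_2e^(-2t), y(t) = 2C_1e^(3t) + 2C_2e^(-2t) + C_3e^(-3t), z(t) = -C_2e^(-2t) + C_3e^(-3t)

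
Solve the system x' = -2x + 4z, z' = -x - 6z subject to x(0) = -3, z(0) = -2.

Coefficient matrix A = [[-2, 4], [-1, -6]].
Characteristic polynomial det(A - λI) = λ^2 + 8λ + 16 = 0.
Single eigenvalue λ = -4 with algebraic multiplicity 2.
Eigenvector v = (-2,1); generalized eigenvector w with (A-λI)w=v is (1,-1).
General solution: e^(-4t)[c_1·v + c_2·(t·v + w)].
Applying x(0)=-3, z(0)=-2 gives c_1=5, c_2=7.

x(t) = -14te^(-4t) - 3e^(-4t), z(t) = 7te^(-4t) - 2e^(-4t)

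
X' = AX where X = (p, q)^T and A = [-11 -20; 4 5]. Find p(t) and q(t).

Coefficient matrix A = [[-11, -20], [4, 5]].
Characteristic polynomial det(A - λI) = λ^2 + 6λ + 25 = 0.
Eigenvalues λ = -3 ± 4i (complex conjugate pair).
For λ=-3+4i: an eigenvector is (-1,0) - i(2,-1) = (-1 - 2i, 0 + i).
A real fundamental pair from Re and Im of e^((-3+4i)t)v: X_1 = e^(-3t)(cos(4t)·(-1,0) + sin(4t)·(2,-1)), X_2 = e^(-3t)(sin(4t)·(-1,0) - cos(4t)·(2,-1)).
General solution: c_1X_1 + c_2X_2.

p(t) = 2c_1e^(-3t)sin(4t) - c_1e^(-3t)cos(4t) - c_2e^(-3t)sin(4t) - 2c_2e^(-3t)cos(4t), q(t) = -c_1e^(-3t)sin(4t) + c_2e^(-3t)cos(4t)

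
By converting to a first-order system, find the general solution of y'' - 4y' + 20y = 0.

y(t) = c_1e^(2t)cos(4t) + c_2e^(2t)sin(4t)

Let x_1 = y, x_2 = y'. Then x_1' = x_2 and x_2' = -20x_1 + 4x_2.
A = [[0,1],[-20,4]]; det(A-λI) = λ^2 - 4λ + 20.
Eigenvalues λ = 2 ± 4i.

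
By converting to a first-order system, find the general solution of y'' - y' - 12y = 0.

y(t) = c_1e^(-3t) + c_2e^(4t)

Let x_1 = y, x_2 = y'. Then x_1' = x_2 and x_2' = 12x_1 + x_2.
A = [[0,1],[12,1]]; det(A-λI) = λ^2 - λ - 12.
Eigenvalues λ = -3, 4 with eigenvectors (1,-3), (1,4).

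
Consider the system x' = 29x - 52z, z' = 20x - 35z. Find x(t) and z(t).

x(t) = 2K_1e^(-3t)sin(4t) - 3K_1e^(-3t)cos(4t) - 3K_2e^(-3t)sin(4t) - 2K_2e^(-3t)cos(4t), z(t) = K_1e^(-3t)sin(4t) - 2K_1e^(-3t)cos(4t) - 2K_2e^(-3t)sin(4t) - K_2e^(-3t)cos(4t)

Coefficient matrix A = [[29, -52], [20, -35]].
Characteristic polynomial det(A - λI) = λ^2 + 6λ + 25 = 0.
Eigenvalues λ = -3 ± 4i (complex conjugate pair).
For λ=-3+4i: an eigenvector is (-3,-2) - i(2,1) = (-3 - 2i, -2 - i).
A real fundamental pair from Re and Im of e^((-3+4i)t)v: X_1 = e^(-3t)(cos(4t)·(-3,-2) + sin(4t)·(2,1)), X_2 = e^(-3t)(sin(4t)·(-3,-2) - cos(4t)·(2,1)).
General solution: K_1X_1 + K_2X_2.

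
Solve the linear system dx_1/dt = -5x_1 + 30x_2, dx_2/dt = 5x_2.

x_1(t) = c_1e^(-5t) - 3c_2e^(5t), x_2(t) = -c_2e^(5t)

Coefficient matrix A = [[-5, 30], [0, 5]].
Characteristic polynomial det(A - λI) = λ^2 - 25 = 0.
Eigenvalues λ = -5, 5.
For λ=-5: (A-λI) row 1 is [0, 30], so an eigenvector is (1, 0).
For λ=5: (A-λI) row 1 is [-10, 30], so an eigenvector is (-3, -1).
General solution: c_1e^(-5t)(1,0) + c_2e^(5t)(-3,-1).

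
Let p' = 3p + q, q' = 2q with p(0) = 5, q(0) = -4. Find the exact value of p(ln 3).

63

A = [[3,1],[0,2]]; eigenvalues λ = 3, 2.
Eigenvectors: (-1,0) for λ=3, (-1,1) for λ=2.
From the initial condition, c_1 = -1, c_2 = -4.
p(ln 3) = (-1)(3^3)(-1) + (-4)(3^2)(-1) = 63.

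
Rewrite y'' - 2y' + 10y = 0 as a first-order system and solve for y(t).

y(t) = K_1e^(t)cos(3t) + K_2e^(t)sin(3t)

Let x_1 = y, x_2 = y'. Then x_1' = x_2 and x_2' = -10x_1 + 2x_2.
A = [[0,1],[-10,2]]; det(A-λI) = λ^2 - 2λ + 10.
Eigenvalues λ = 1 ± 3i.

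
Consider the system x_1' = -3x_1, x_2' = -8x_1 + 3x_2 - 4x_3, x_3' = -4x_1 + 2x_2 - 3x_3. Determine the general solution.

x_1(t) = K_1e^(-3t), x_2(t) = 2K_1e^(-3t) + 2K_2e^(t) - K_3e^(-t), x_3(t) = K_1e^(-3t) + K_2e^(t) - K_3e^(-t)

Coefficient matrix A = [[-3, 0, 0], [-8, 3, -4], [-4, 2, -3]].
det(A - λI) = 0 gives eigenvalues λ = -3, 1, -1.
For λ=-3: eigenvector (1,2,1).
For λ=1: eigenvector (0,2,1).
For λ=-1: eigenvector (0,-1,-1).
General solution: K_1e^(-3t)(1,2,1) + K_2e^(t)(0,2,1) + K_3e^(-t)(0,-1,-1).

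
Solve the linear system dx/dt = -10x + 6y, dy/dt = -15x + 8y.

x(t) = -c_1e^(-t)sin(3t) + c_1e^(-t)cos(3t) + c_2e^(-t)sin(3t) + c_2e^(-t)cos(3t), y(t) = -2c_1e^(-t)sin(3t) + c_1e^(-t)cos(3t) + c_2e^(-t)sin(3t) + 2c_2e^(-t)cos(3t)

Coefficient matrix A = [[-10, 6], [-15, 8]].
Characteristic polynomial det(A - λI) = λ^2 + 2λ + 10 = 0.
Eigenvalues λ = -1 ± 3i (complex conjugate pair).
For λ=-1+3i: an eigenvector is (1,1) - i(-1,-2) = (1 + i, 1 + 2i).
A real fundamental pair from Re and Im of e^((-1+3i)t)v: X_1 = e^(-t)(cos(3t)·(1,1) + sin(3t)·(-1,-2)), X_2 = e^(-t)(sin(3t)·(1,1) - cos(3t)·(-1,-2)).
General solution: c_1X_1 + c_2X_2.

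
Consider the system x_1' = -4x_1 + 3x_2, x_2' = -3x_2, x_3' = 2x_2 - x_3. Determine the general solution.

x_1(t) = K_1e^(-4t) + 3K_2e^(-3t), x_2(t) = K_2e^(-3t), x_3(t) = -K_2e^(-3t) + K_3e^(-t)

Coefficient matrix A = [[-4, 3, 0], [0, -3, 0], [0, 2, -1]].
det(A - λI) = 0 gives eigenvalues λ = -4, -3, -1.
For λ=-4: eigenvector (1,0,0).
For λ=-3: eigenvector (3,1,-1).
For λ=-1: eigenvector (0,0,1).
General solution: K_1e^(-4t)(1,0,0) + K_2e^(-3t)(3,1,-1) + K_3e^(-t)(0,0,1).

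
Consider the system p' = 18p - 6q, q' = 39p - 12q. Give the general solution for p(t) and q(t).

Coefficient matrix A = [[18, -6], [39, -12]].
Characteristic polynomial det(A - λI) = λ^2 - 6λ + 18 = 0.
Eigenvalues λ = 3 ± 3i (complex conjugate pair).
For λ=3+3i: an eigenvector is (-1,-3) - i(1,2) = (-1 - i, -3 - 2i).
A real fundamental pair from Re and Im of e^((3+3i)t)v: X_1 = e^(3t)(cos(3t)·(-1,-3) + sin(3t)·(1,2)), X_2 = e^(3t)(sin(3t)·(-1,-3) - cos(3t)·(1,2)).
General solution: K_1X_1 + K_2X_2.

p(t) = K_1e^(3t)sin(3t) - K_1e^(3t)cos(3t) - K_2e^(3t)sin(3t) - K_2e^(3t)cos(3t), q(t) = 2K_1e^(3t)sin(3t) - 3K_1e^(3t)cos(3t) - 3K_2e^(3t)sin(3t) - 2K_2e^(3t)cos(3t)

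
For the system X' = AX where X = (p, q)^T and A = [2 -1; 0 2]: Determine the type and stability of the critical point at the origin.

A = [[2,-1],[0,2]]; det(A-λI) = λ^2 - 4λ + 4.
repeated λ = 2 with a single eigenvector.

unstable improper node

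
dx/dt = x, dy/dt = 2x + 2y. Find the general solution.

Coefficient matrix A = [[1, 0], [2, 2]].
Characteristic polynomial det(A - λI) = λ^2 - 3λ + 2 = 0.
Eigenvalues λ = 2, 1.
For λ=2: (A-λI) row 1 is [-1, 0], so an eigenvector is (0, 1).
For λ=1: (A-λI) row 2 is [2, 1], so an eigenvector is (1, -2).
General solution: K_1e^(2t)(0,1) + K_2e^(t)(1,-2).

x(t) = K_2e^(t), y(t) = K_1e^(2t) - 2K_2e^(t)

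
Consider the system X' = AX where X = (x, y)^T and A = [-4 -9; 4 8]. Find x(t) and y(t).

x(t) = -3c_1e^(2t) - 3c_2te^(2t) + 2c_2e^(2t), y(t) = 2c_1e^(2t) + 2c_2te^(2t) - c_2e^(2t)

Coefficient matrix A = [[-4, -9], [4, 8]].
Characteristic polynomial det(A - λI) = λ^2 - 4λ + 4 = 0.
Single eigenvalue λ = 2 with algebraic multiplicity 2.
Eigenvector v = (-3,2); generalized eigenvector w with (A-λI)w=v is (2,-1).
General solution: e^(2t)[c_1·v + c_2·(t·v + w)].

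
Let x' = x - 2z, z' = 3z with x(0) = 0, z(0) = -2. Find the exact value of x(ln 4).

A = [[1,-2],[0,3]]; eigenvalues λ = 1, 3.
Eigenvectors: (1,0) for λ=1, (-1,1) for λ=3.
From the initial condition, c_1 = -2, c_2 = -2.
x(ln 4) = (-2)(4^1)(1) + (-2)(4^3)(-1) = 120.

120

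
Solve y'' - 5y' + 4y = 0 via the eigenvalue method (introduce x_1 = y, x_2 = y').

y(t) = c_1e^(4t) + c_2e^(t)

Let x_1 = y, x_2 = y'. Then x_1' = x_2 and x_2' = -4x_1 + 5x_2.
A = [[0,1],[-4,5]]; det(A-λI) = λ^2 - 5λ + 4.
Eigenvalues λ = 4, 1 with eigenvectors (1,4), (1,1).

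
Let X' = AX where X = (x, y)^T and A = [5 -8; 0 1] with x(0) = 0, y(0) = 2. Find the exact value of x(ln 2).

-120

A = [[5,-8],[0,1]]; eigenvalues λ = 1, 5.
Eigenvectors: (-2,-1) for λ=1, (1,0) for λ=5.
From the initial condition, c_1 = -2, c_2 = -4.
x(ln 2) = (-2)(2^1)(-2) + (-4)(2^5)(1) = -120.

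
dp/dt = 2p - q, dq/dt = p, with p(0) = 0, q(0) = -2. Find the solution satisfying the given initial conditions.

Coefficient matrix A = [[2, -1], [1, 0]].
Characteristic polynomial det(A - λI) = λ^2 - 2λ + 1 = 0.
Single eigenvalue λ = 1 with algebraic multiplicity 2.
Eigenvector v = (1,1); generalized eigenvector w with (A-λI)w=v is (3,2).
General solution: e^(t)[C_1·v + C_2·(t·v + w)].
Applying p(0)=0, q(0)=-2 gives C_1=-6, C_2=2.

p(t) = 2te^(t), q(t) = 2te^(t) - 2e^(t)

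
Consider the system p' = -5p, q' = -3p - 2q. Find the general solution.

Coefficient matrix A = [[-5, 0], [-3, -2]].
Characteristic polynomial det(A - λI) = λ^2 + 7λ + 10 = 0.
Eigenvalues λ = -5, -2.
For λ=-5: (A-λI) row 2 is [-3, 3], so an eigenvector is (-1, -1).
For λ=-2: (A-λI) row 1 is [-3, 0], so an eigenvector is (0, 1).
General solution: K_1e^(-5t)(-1,-1) + K_2e^(-2t)(0,1).

p(t) = -K_1e^(-5t), q(t) = -K_1e^(-5t) + K_2e^(-2t)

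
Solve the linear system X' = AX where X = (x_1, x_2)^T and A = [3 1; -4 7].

Coefficient matrix A = [[3, 1], [-4, 7]].
Characteristic polynomial det(A - λI) = λ^2 - 10λ + 25 = 0.
Single eigenvalue λ = 5 with algebraic multiplicity 2.
Eigenvector v = (-1,-2); generalized eigenvector w with (A-λI)w=v is (1,1).
General solution: e^(5t)[K_1·v + K_2·(t·v + w)].

x_1(t) = -K_1e^(5t) - K_2te^(5t) + K_2e^(5t), x_2(t) = -2K_1e^(5t) - 2K_2te^(5t) + K_2e^(5t)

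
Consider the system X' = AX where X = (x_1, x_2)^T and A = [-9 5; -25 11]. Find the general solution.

x_1(t) = -C_1e^(t)sin(5t) + C_2e^(t)cos(5t), x_2(t) = -2C_1e^(t)sin(5t) - C_1e^(t)cos(5t) - C_2e^(t)sin(5t) + 2C_2e^(t)cos(5t)

Coefficient matrix A = [[-9, 5], [-25, 11]].
Characteristic polynomial det(A - λI) = λ^2 - 2λ + 26 = 0.
Eigenvalues λ = 1 ± 5i (complex conjugate pair).
For λ=1+5i: an eigenvector is (0,-1) - i(-1,-2) = (0 + i, -1 + 2i).
A real fundamental pair from Re and Im of e^((1+5i)t)v: X_1 = e^(t)(cos(5t)·(0,-1) + sin(5t)·(-1,-2)), X_2 = e^(t)(sin(5t)·(0,-1) - cos(5t)·(-1,-2)).
General solution: C_1X_1 + C_2X_2.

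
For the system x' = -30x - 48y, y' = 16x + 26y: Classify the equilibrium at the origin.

saddle

A = [[-30,-48],[16,26]]; det(A-λI) = λ^2 + 4λ - 12.
λ = 2, -6: opposite signs.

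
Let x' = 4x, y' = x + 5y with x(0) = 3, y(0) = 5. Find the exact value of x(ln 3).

243

A = [[4,0],[1,5]]; eigenvalues λ = 5, 4.
Eigenvectors: (0,-1) for λ=5, (1,-1) for λ=4.
From the initial condition, c_1 = -8, c_2 = 3.
x(ln 3) = (-8)(3^5)(0) + (3)(3^4)(1) = 243.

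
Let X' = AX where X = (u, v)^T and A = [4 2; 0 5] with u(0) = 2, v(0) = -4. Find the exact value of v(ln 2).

-128

A = [[4,2],[0,5]]; eigenvalues λ = 5, 4.
Eigenvectors: (-2,-1) for λ=5, (1,0) for λ=4.
From the initial condition, c_1 = 4, c_2 = 10.
v(ln 2) = (4)(2^5)(-1) + (10)(2^4)(0) = -128.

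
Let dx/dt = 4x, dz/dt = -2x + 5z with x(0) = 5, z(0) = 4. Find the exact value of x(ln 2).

A = [[4,0],[-2,5]]; eigenvalues λ = 5, 4.
Eigenvectors: (0,-1) for λ=5, (-1,-2) for λ=4.
From the initial condition, c_1 = 6, c_2 = -5.
x(ln 2) = (6)(2^5)(0) + (-5)(2^4)(-1) = 80.

80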